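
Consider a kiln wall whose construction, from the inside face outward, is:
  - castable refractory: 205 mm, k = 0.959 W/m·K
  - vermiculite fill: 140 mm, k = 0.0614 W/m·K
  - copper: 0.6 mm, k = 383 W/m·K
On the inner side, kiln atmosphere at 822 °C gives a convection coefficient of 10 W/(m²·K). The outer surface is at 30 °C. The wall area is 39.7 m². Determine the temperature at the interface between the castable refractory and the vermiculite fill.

T ≈ 726 °C

Model the wall as resistances in series:
R_inner film = 1/(h_i·A) = 1/(10×39.7) = 0.002519 K/W
R_castable refractory = L/(kA) = 0.205/(0.959×39.7) = 0.005384 K/W
R_vermiculite fill = L/(kA) = 0.14/(0.0614×39.7) = 0.05743 K/W
R_copper = L/(kA) = 0.0006/(383×39.7) = 3.946×10^-8 K/W
R_total = 0.06534 K/W;  Q = ΔT/R_total = 792/0.06534 = 12120 W
T_interface = T_inner − Q·ΣR(inner→interface) = 822 − 12100×0.007903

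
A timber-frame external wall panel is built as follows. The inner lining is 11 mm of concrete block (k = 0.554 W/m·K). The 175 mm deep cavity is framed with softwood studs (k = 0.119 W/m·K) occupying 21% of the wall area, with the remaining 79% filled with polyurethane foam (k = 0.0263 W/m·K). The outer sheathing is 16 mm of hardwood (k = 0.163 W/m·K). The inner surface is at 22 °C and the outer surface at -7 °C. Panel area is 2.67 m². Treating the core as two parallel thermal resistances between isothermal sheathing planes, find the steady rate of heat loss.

Q ≈ 19.6 W

Sheathing layers in series; stud and cavity paths in parallel between them.
R_inner = 0.011/(0.554×2.67) = 0.007437 K/W
R_stud  = 0.175/(0.119×0.21×2.67) = 2.623 K/W
R_cav   = 0.175/(0.0263×0.79×2.67) = 3.155 K/W
1/R_core = 1/R_stud + 1/R_cav → R_core = 1.432 K/W
R_outer = 0.016/(0.163×2.67) = 0.03676 K/W
R_total = 1.476 K/W
Q = ΔT/R_total = 29/1.476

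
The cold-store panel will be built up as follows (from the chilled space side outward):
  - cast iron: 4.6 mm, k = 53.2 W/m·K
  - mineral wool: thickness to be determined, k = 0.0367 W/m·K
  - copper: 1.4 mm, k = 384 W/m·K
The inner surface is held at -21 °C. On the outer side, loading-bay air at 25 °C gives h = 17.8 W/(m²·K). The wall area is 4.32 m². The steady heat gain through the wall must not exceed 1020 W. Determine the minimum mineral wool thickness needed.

Thermal resistances in series:
R_cast iron = L/(kA) = 0.0046/(53.2×4.32) = 2.002×10^-5 K/W
R_copper = L/(kA) = 0.0014/(384×4.32) = 8.439×10^-7 K/W
R_outer film = 1/(h_o·A) = 1/(17.8×4.32) = 0.013 K/W
Sum of the known resistances R_other = 0.01303 K/W
Required total resistance R_tot = ΔT/Q_allow = 46/1020 = 0.0451 K/W
R_mineral wool = R_tot − R_other = 0.03207 K/W
L = R·k·A = 0.03207×0.0367×4.32

L ≈ 5.08 mm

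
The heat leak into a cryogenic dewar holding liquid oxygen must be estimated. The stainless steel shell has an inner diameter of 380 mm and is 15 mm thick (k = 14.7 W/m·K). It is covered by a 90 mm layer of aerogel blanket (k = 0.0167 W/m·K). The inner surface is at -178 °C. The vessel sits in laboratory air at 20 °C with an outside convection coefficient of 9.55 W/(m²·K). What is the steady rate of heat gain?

Radial (spherical) resistances in series:
R_stainless steel shell = (1/0.19 − 1/0.205)/(4π×14.7) = 0.002085 K/W
R_aerogel blanket = (1/0.205 − 1/0.295)/(4π×0.0167) = 7.092 K/W
R_outer film = 1/(h·4πr_o²) = 1/(9.55×4π×0.295²) = 0.09575 K/W
R_total = 7.189 K/W
Q = ΔT/R_total = 198/7.189

Q ≈ 27.5 W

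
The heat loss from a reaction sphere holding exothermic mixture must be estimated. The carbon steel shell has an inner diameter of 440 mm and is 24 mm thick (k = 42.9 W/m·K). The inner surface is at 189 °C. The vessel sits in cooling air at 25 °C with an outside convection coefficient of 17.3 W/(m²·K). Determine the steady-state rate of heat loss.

Q ≈ 2100 W

Radial (spherical) resistances in series:
R_carbon steel shell = (1/0.22 − 1/0.244)/(4π×42.9) = 8.293×10^-4 K/W
R_outer film = 1/(h·4πr_o²) = 1/(17.3×4π×0.244²) = 0.07726 K/W
R_total = 0.07809 K/W
Q = ΔT/R_total = 164/0.07809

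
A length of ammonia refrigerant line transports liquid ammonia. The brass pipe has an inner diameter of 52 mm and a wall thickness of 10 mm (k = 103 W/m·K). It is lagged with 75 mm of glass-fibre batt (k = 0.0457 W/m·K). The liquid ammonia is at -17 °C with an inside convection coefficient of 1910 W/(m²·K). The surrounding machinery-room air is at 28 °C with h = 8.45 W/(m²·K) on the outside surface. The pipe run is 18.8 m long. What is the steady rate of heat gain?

Cylindrical conduction, so R = ln(r₂/r₁)/(2πkL) per layer, in series:
R_inner film = 1/(h_i·2πr₁L) = 1/(1910×2π×0.026×18.8) = 1.705×10^-4 K/W
R_brass pipe wall = ln(36/26)/(2π×103×18.8) = 2.675×10^-5 K/W
R_glass-fibre batt = ln(111/36)/(2π×0.0457×18.8) = 0.2086 K/W
R_outer film = 1/(h_o·2πr_oL) = 1/(8.45×2π×0.111×18.8) = 0.009026 K/W
R_total = 0.2178 K/W
Q = ΔT/R_total = 45/0.2178

Q ≈ 207 W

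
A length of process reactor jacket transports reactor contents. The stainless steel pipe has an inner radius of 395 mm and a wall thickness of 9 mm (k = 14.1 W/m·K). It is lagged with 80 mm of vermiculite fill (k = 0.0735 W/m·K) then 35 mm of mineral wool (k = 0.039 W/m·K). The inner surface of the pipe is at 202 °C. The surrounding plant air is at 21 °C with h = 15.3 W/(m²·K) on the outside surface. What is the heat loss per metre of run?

Per-layer cylindrical resistances, series-summed:
R_stainless steel pipe wall = ln(404/395)/(2π×14.1×1) = 2.543×10^-4 K/W
R_vermiculite fill = ln(484/404)/(2π×0.0735×1) = 0.3912 K/W
R_mineral wool = ln(519/484)/(2π×0.039×1) = 0.2849 K/W
R_outer film = 1/(h_o·2πr_oL) = 1/(15.3×2π×0.519×1) = 0.02004 K/W
R_total = 0.6964 K/W
Q = ΔT/R_total = 181/0.6964

q′ ≈ 260 W/m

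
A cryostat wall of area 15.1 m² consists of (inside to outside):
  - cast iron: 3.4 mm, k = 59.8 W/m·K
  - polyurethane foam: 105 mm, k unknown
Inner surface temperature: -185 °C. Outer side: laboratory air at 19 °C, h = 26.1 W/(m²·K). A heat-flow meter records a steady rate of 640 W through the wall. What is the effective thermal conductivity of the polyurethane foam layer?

Using the resistance-network approach (series):
R_cast iron = L/(kA) = 0.0034/(59.8×15.1) = 3.765×10^-6 K/W
R_outer film = 1/(h_o·A) = 1/(26.1×15.1) = 0.002537 K/W
Sum of known resistances R_other = 0.002541 K/W
Total R = ΔT/Q = 204/640 = 0.3187 K/W
R_polyurethane foam = R_total − R_other = 0.3162 K/W
k = L/(R·A) = 0.105/(0.3162×15.1)

k ≈ 0.022 W/(m·K)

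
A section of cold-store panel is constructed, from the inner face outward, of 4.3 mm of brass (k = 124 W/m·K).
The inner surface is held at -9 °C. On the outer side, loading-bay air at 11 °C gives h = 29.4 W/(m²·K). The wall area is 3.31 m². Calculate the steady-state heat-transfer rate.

Q ≈ 1940 W

Series thermal resistances:
R_brass = L/(kA) = 0.0043/(124×3.31) = 1.048×10^-5 K/W
R_outer film = 1/(h_o·A) = 1/(29.4×3.31) = 0.01028 K/W
R_total = 0.01029 K/W
Q = ΔT / R_total = 20 / 0.01029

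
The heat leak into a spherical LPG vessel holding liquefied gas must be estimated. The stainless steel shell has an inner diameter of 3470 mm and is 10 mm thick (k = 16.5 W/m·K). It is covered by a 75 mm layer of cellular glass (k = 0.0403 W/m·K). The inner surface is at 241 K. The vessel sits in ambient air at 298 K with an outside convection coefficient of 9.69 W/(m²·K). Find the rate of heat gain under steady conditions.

Each spherical layer contributes R = (1/r_i − 1/r_o)/(4πk):
R_stainless steel shell = (1/1.735 − 1/1.745)/(4π×16.5) = 1.593×10^-5 K/W
R_cellular glass = (1/1.745 − 1/1.82)/(4π×0.0403) = 0.04663 K/W
R_outer film = 1/(h·4πr_o²) = 1/(9.69×4π×1.82²) = 0.002479 K/W
R_total = 0.04913 K/W
Q = ΔT/R_total = 57/0.04913

Q ≈ 1160 W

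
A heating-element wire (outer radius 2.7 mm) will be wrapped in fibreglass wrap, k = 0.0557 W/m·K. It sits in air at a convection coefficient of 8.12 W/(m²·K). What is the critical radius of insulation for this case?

For a cylinder r_cr = k/h = 0.0557/8.12
r_cr = 6.86 mm; since the bare radius (2.7 mm) is below r_cr, adding a thin layer of insulation will *increase* heat loss.

r_cr ≈ 6.86 mm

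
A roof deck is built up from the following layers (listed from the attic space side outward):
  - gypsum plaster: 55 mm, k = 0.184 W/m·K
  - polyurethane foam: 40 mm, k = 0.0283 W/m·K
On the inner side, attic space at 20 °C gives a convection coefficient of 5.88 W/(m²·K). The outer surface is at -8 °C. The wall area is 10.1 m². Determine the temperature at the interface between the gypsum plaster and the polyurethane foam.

Thermal resistances in series:
R_inner film = 1/(h_i·A) = 1/(5.88×10.1) = 0.01684 K/W
R_gypsum plaster = L/(kA) = 0.055/(0.184×10.1) = 0.0296 K/W
R_polyurethane foam = L/(kA) = 0.04/(0.0283×10.1) = 0.1399 K/W
R_total = 0.1864 K/W;  Q = ΔT/R_total = 28/0.1864 = 150.2 W
T_interface = T_inner − Q·ΣR(inner→interface) = 20 − 150×0.04643

T ≈ 13 °C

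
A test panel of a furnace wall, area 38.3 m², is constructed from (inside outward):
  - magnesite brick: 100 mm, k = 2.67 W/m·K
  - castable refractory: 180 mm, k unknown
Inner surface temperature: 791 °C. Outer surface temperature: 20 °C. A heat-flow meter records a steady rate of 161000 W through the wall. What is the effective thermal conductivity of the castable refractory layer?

k ≈ 1.23 W/(m·K)

Model the wall as resistances in series:
R_magnesite brick = L/(kA) = 0.1/(2.67×38.3) = 9.779×10^-4 K/W
Sum of known resistances R_other = 9.779×10^-4 K/W
Total R = ΔT/Q = 771/161000 = 0.004789 K/W
R_castable refractory = R_total − R_other = 0.003811 K/W
k = L/(R·A) = 0.18/(0.003811×38.3)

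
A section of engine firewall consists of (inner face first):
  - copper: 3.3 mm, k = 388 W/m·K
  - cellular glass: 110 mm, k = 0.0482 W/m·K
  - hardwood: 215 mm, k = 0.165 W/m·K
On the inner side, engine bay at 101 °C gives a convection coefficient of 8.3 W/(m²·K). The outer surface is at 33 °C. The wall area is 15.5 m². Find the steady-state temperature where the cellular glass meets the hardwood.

T ≈ 56.9 °C

Using the resistance-network approach (series):
R_inner film = 1/(h_i·A) = 1/(8.3×15.5) = 0.007773 K/W
R_copper = L/(kA) = 0.0033/(388×15.5) = 5.487×10^-7 K/W
R_cellular glass = L/(kA) = 0.11/(0.0482×15.5) = 0.1472 K/W
R_hardwood = L/(kA) = 0.215/(0.165×15.5) = 0.08407 K/W
R_total = 0.2391 K/W;  Q = ΔT/R_total = 68/0.2391 = 284.4 W
T_interface = T_inner − Q·ΣR(inner→interface) = 101 − 284×0.155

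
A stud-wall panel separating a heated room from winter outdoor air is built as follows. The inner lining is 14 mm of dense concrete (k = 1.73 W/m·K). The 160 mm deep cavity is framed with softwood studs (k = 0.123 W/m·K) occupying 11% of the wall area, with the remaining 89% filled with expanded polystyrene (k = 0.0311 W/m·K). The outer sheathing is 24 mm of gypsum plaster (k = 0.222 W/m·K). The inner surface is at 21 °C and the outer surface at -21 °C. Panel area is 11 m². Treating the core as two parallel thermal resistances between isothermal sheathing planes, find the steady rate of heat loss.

Q ≈ 116 W

Sheathing layers in series; stud and cavity paths in parallel between them.
R_inner = 0.014/(1.73×11) = 7.357×10^-4 K/W
R_stud  = 0.16/(0.123×0.11×11) = 1.075 K/W
R_cav   = 0.16/(0.0311×0.89×11) = 0.5255 K/W
1/R_core = 1/R_stud + 1/R_cav → R_core = 0.353 K/W
R_outer = 0.024/(0.222×11) = 0.009828 K/W
R_total = 0.3635 K/W
Q = ΔT/R_total = 42/0.3635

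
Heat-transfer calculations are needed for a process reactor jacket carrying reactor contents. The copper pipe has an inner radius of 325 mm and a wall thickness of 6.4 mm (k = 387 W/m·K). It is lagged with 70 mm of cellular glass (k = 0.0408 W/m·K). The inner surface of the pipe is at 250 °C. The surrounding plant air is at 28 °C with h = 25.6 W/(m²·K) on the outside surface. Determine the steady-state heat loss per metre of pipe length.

q′ ≈ 291 W/m

Radial resistances (cylindrical: R_cond = ln(r_o/r_i)/(2πkL), R_conv = 1/(h·2πrL)):
R_copper pipe wall = ln(331.4/325)/(2π×387×1) = 8.02×10^-6 K/W
R_cellular glass = ln(401.4/331.4)/(2π×0.0408×1) = 0.7475 K/W
R_outer film = 1/(h_o·2πr_oL) = 1/(25.6×2π×0.4014×1) = 0.01549 K/W
R_total = 0.763 K/W
Q = ΔT/R_total = 222/0.763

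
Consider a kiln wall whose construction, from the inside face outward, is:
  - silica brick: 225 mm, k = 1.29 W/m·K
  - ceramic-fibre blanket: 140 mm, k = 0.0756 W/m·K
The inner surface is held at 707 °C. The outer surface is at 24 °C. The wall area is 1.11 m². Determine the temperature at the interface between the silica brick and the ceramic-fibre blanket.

T ≈ 648 °C

Model the wall as resistances in series:
R_silica brick = L/(kA) = 0.225/(1.29×1.11) = 0.1571 K/W
R_ceramic-fibre blanket = L/(kA) = 0.14/(0.0756×1.11) = 1.668 K/W
R_total = 1.825 K/W;  Q = ΔT/R_total = 683/1.825 = 374.2 W
T_interface = T_inner − Q·ΣR(inner→interface) = 707 − 374×0.1571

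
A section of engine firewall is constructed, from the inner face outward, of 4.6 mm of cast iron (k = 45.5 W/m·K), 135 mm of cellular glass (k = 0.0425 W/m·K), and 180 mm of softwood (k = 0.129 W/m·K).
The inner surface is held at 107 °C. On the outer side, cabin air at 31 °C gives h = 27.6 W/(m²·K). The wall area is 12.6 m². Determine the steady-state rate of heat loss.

Using the resistance-network approach (series):
R_cast iron = L/(kA) = 0.0046/(45.5×12.6) = 8.024×10^-6 K/W
R_cellular glass = L/(kA) = 0.135/(0.0425×12.6) = 0.2521 K/W
R_softwood = L/(kA) = 0.18/(0.129×12.6) = 0.1107 K/W
R_outer film = 1/(h_o·A) = 1/(27.6×12.6) = 0.002876 K/W
R_total = 0.3657 K/W
Q = ΔT / R_total = 76 / 0.3657

Q ≈ 208 W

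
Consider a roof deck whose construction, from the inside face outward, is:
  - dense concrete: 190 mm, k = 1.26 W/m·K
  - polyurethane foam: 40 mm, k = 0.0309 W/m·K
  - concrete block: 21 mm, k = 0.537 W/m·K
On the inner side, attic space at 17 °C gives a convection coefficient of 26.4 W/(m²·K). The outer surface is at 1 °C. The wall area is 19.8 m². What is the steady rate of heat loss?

Q ≈ 208 W

Treating each layer as a thermal resistance in series:
R_inner film = 1/(h_i·A) = 1/(26.4×19.8) = 0.001913 K/W
R_dense concrete = L/(kA) = 0.19/(1.26×19.8) = 0.007616 K/W
R_polyurethane foam = L/(kA) = 0.04/(0.0309×19.8) = 0.06538 K/W
R_concrete block = L/(kA) = 0.021/(0.537×19.8) = 0.001975 K/W
R_total = 0.07688 K/W
Q = ΔT / R_total = 16 / 0.07688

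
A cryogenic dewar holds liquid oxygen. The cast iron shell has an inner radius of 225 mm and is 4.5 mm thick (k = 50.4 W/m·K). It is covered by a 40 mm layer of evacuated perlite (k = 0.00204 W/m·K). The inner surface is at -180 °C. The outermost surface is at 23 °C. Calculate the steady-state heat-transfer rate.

Radial (spherical) resistances in series:
R_cast iron shell = (1/0.225 − 1/0.2295)/(4π×50.4) = 1.376×10^-4 K/W
R_evacuated perlite = (1/0.2295 − 1/0.2695)/(4π×0.00204) = 25.23 K/W
R_total = 25.23 K/W
Q = ΔT/R_total = 203/25.23

Q ≈ 8.05 W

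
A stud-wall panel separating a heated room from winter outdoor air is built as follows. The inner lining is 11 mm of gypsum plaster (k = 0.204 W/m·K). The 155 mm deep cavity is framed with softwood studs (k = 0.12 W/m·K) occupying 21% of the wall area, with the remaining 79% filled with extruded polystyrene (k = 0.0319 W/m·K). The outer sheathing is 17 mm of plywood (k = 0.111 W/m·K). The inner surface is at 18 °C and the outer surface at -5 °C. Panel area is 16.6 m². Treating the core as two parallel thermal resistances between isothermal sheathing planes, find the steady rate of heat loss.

Q ≈ 116 W

Sheathing layers in series; stud and cavity paths in parallel between them.
R_inner = 0.011/(0.204×16.6) = 0.003248 K/W
R_stud  = 0.155/(0.12×0.21×16.6) = 0.3705 K/W
R_cav   = 0.155/(0.0319×0.79×16.6) = 0.3705 K/W
1/R_core = 1/R_stud + 1/R_cav → R_core = 0.1853 K/W
R_outer = 0.017/(0.111×16.6) = 0.009226 K/W
R_total = 0.1977 K/W
Q = ΔT/R_total = 23/0.1977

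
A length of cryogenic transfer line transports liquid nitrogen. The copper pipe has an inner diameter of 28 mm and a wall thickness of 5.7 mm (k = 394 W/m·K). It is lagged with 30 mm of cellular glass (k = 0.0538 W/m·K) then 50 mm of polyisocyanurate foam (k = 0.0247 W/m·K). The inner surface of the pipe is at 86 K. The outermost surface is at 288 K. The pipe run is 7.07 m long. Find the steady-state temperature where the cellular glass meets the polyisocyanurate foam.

Cylindrical conduction, so R = ln(r₂/r₁)/(2πkL) per layer, in series:
R_copper pipe wall = ln(19.7/14)/(2π×394×7.07) = 1.952×10^-5 K/W
R_cellular glass = ln(49.7/19.7)/(2π×0.0538×7.07) = 0.3872 K/W
R_polyisocyanurate foam = ln(99.7/49.7)/(2π×0.0247×7.07) = 0.6345 K/W
R_total = 1.022 K/W
Q = ΔT/R_total = 202/1.022
Q = 198 W
T_interface = T_inner + Q·ΣR(inner→interface) = 86 + 198×0.3872

T ≈ 163 K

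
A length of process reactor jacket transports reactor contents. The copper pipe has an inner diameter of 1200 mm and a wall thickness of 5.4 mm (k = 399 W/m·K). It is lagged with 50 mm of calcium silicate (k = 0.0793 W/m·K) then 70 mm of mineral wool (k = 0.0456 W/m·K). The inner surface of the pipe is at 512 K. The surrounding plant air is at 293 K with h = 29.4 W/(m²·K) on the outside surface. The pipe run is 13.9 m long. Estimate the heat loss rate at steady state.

For a radial system each layer contributes R = ln(r_out/r_in)/(2πkL); films add R = 1/(hA).
R_copper pipe wall = ln(605.4/600)/(2π×399×13.9) = 2.571×10^-7 K/W
R_calcium silicate = ln(655.4/605.4)/(2π×0.0793×13.9) = 0.01146 K/W
R_mineral wool = ln(725.4/655.4)/(2π×0.0456×13.9) = 0.02548 K/W
R_outer film = 1/(h_o·2πr_oL) = 1/(29.4×2π×0.7254×13.9) = 5.369×10^-4 K/W
R_total = 0.03748 K/W
Q = ΔT/R_total = 219/0.03748

Q ≈ 5840 W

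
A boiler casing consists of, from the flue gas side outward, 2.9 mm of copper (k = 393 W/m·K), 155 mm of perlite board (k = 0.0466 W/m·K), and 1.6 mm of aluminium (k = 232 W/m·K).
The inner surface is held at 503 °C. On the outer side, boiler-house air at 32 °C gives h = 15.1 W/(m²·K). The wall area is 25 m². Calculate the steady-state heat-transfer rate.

Q ≈ 3470 W

Thermal resistances in series:
R_copper = L/(kA) = 0.0029/(393×25) = 2.952×10^-7 K/W
R_perlite board = L/(kA) = 0.155/(0.0466×25) = 0.133 K/W
R_aluminium = L/(kA) = 0.0016/(232×25) = 2.759×10^-7 K/W
R_outer film = 1/(h_o·A) = 1/(15.1×25) = 0.002649 K/W
R_total = 0.1357 K/W
Q = ΔT / R_total = 471 / 0.1357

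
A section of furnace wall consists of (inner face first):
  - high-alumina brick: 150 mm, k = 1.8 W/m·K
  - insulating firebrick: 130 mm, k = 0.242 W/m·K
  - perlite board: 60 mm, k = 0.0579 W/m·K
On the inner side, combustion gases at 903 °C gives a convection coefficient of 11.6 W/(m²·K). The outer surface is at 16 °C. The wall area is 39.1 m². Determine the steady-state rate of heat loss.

Q ≈ 19900 W

Thermal resistances in series:
R_inner film = 1/(h_i·A) = 1/(11.6×39.1) = 0.002205 K/W
R_high-alumina brick = L/(kA) = 0.15/(1.8×39.1) = 0.002131 K/W
R_insulating firebrick = L/(kA) = 0.13/(0.242×39.1) = 0.01374 K/W
R_perlite board = L/(kA) = 0.06/(0.0579×39.1) = 0.0265 K/W
R_total = 0.04458 K/W
Q = ΔT / R_total = 887 / 0.04458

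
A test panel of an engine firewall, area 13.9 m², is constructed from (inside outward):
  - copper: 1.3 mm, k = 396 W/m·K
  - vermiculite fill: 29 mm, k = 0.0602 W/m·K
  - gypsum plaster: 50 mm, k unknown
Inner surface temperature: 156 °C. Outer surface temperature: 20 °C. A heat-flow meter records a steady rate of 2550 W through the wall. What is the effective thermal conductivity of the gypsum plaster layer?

Thermal resistances in series:
R_copper = L/(kA) = 0.0013/(396×13.9) = 2.362×10^-7 K/W
R_vermiculite fill = L/(kA) = 0.029/(0.0602×13.9) = 0.03466 K/W
Sum of known resistances R_other = 0.03466 K/W
Total R = ΔT/Q = 136/2550 = 0.05333 K/W
R_gypsum plaster = R_total − R_other = 0.01868 K/W
k = L/(R·A) = 0.05/(0.01868×13.9)

k ≈ 0.193 W/(m·K)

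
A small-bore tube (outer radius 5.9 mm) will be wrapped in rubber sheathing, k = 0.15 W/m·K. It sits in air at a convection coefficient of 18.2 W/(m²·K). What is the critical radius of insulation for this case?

r_cr ≈ 8.24 mm

For a cylinder r_cr = k/h = 0.15/18.2
r_cr = 8.24 mm; since the bare radius (5.9 mm) is below r_cr, adding a thin layer of insulation will *increase* heat loss.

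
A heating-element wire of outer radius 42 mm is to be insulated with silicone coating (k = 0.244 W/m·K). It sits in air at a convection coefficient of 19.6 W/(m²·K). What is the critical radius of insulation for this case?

For a cylinder r_cr = k/h = 0.244/19.6
r_cr = 12.4 mm; since the bare radius (42 mm) is above r_cr, any added insulation will reduce heat loss.

r_cr ≈ 12.4 mm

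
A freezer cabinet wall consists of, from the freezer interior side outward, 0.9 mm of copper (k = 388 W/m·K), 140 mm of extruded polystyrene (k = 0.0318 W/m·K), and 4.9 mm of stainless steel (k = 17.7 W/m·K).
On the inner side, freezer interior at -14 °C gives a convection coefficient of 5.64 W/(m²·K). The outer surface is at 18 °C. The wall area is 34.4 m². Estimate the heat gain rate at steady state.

Q ≈ 240 W

Series thermal resistances:
R_inner film = 1/(h_i·A) = 1/(5.64×34.4) = 0.005154 K/W
R_copper = L/(kA) = 0.0009/(388×34.4) = 6.743×10^-8 K/W
R_extruded polystyrene = L/(kA) = 0.14/(0.0318×34.4) = 0.128 K/W
R_stainless steel = L/(kA) = 0.0049/(17.7×34.4) = 8.048×10^-6 K/W
R_total = 0.1331 K/W
Q = ΔT / R_total = 32 / 0.1331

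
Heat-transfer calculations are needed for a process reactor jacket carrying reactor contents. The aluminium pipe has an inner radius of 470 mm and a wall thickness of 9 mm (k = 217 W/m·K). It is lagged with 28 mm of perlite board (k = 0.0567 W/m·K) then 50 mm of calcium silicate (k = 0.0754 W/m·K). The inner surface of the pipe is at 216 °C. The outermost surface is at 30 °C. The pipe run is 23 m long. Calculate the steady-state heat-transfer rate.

Q ≈ 11900 W

Cylindrical conduction, so R = ln(r₂/r₁)/(2πkL) per layer, in series:
R_aluminium pipe wall = ln(479/470)/(2π×217×23) = 6.049×10^-7 K/W
R_perlite board = ln(507/479)/(2π×0.0567×23) = 0.006933 K/W
R_calcium silicate = ln(557/507)/(2π×0.0754×23) = 0.008632 K/W
R_total = 0.01557 K/W
Q = ΔT/R_total = 186/0.01557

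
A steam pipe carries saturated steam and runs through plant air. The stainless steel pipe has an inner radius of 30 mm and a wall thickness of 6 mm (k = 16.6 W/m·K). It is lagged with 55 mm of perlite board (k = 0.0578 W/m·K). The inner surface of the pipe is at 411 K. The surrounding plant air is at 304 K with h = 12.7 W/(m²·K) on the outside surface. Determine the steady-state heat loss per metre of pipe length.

For a radial system each layer contributes R = ln(r_out/r_in)/(2πkL); films add R = 1/(hA).
R_stainless steel pipe wall = ln(36/30)/(2π×16.6×1) = 0.001748 K/W
R_perlite board = ln(91/36)/(2π×0.0578×1) = 2.553 K/W
R_outer film = 1/(h_o·2πr_oL) = 1/(12.7×2π×0.091×1) = 0.1377 K/W
R_total = 2.693 K/W
Q = ΔT/R_total = 107/2.693

q′ ≈ 39.7 W/m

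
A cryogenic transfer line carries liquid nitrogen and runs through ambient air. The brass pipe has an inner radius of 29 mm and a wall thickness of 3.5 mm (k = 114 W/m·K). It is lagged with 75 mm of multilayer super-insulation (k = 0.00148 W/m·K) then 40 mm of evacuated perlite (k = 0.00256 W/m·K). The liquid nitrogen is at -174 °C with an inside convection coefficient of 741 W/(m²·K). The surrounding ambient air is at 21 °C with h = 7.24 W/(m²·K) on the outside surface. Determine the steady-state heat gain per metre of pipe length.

q′ ≈ 1.31 W/m

Radial resistances (cylindrical: R_cond = ln(r_o/r_i)/(2πkL), R_conv = 1/(h·2πrL)):
R_inner film = 1/(h_i·2πr₁L) = 1/(741×2π×0.029×1) = 0.007406 K/W
R_brass pipe wall = ln(32.5/29)/(2π×114×1) = 1.591×10^-4 K/W
R_multilayer super-insulation = ln(107.5/32.5)/(2π×0.00148×1) = 128.6 K/W
R_evacuated perlite = ln(147.5/107.5)/(2π×0.00256×1) = 19.67 K/W
R_outer film = 1/(h_o·2πr_oL) = 1/(7.24×2π×0.1475×1) = 0.149 K/W
R_total = 148.5 K/W
Q = ΔT/R_total = 195/148.5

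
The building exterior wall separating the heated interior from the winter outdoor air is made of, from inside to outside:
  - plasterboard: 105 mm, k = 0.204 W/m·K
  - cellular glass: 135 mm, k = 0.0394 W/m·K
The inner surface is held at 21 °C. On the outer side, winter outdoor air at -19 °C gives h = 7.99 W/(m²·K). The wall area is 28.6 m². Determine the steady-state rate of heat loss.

Series thermal resistances:
R_plasterboard = L/(kA) = 0.105/(0.204×28.6) = 0.018 K/W
R_cellular glass = L/(kA) = 0.135/(0.0394×28.6) = 0.1198 K/W
R_outer film = 1/(h_o·A) = 1/(7.99×28.6) = 0.004376 K/W
R_total = 0.1422 K/W
Q = ΔT / R_total = 40 / 0.1422

Q ≈ 281 W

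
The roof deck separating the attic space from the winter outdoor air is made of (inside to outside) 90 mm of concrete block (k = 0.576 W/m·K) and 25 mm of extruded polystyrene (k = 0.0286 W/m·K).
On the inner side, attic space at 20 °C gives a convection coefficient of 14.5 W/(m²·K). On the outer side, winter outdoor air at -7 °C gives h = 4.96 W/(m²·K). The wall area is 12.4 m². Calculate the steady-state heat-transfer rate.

Thermal resistances in series:
R_inner film = 1/(h_i·A) = 1/(14.5×12.4) = 0.005562 K/W
R_concrete block = L/(kA) = 0.09/(0.576×12.4) = 0.0126 K/W
R_extruded polystyrene = L/(kA) = 0.025/(0.0286×12.4) = 0.07049 K/W
R_outer film = 1/(h_o·A) = 1/(4.96×12.4) = 0.01626 K/W
R_total = 0.1049 K/W
Q = ΔT / R_total = 27 / 0.1049

Q ≈ 257 W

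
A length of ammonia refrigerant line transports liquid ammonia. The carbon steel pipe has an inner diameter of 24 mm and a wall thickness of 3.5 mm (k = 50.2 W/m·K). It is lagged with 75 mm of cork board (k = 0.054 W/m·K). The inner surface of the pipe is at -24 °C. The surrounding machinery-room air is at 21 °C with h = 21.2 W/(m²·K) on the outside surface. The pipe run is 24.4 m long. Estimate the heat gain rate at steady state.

Q ≈ 208 W

For a radial system each layer contributes R = ln(r_out/r_in)/(2πkL); films add R = 1/(hA).
R_carbon steel pipe wall = ln(15.5/12)/(2π×50.2×24.4) = 3.325×10^-5 K/W
R_cork board = ln(90.5/15.5)/(2π×0.054×24.4) = 0.2131 K/W
R_outer film = 1/(h_o·2πr_oL) = 1/(21.2×2π×0.0905×24.4) = 0.0034 K/W
R_total = 0.2166 K/W
Q = ΔT/R_total = 45/0.2166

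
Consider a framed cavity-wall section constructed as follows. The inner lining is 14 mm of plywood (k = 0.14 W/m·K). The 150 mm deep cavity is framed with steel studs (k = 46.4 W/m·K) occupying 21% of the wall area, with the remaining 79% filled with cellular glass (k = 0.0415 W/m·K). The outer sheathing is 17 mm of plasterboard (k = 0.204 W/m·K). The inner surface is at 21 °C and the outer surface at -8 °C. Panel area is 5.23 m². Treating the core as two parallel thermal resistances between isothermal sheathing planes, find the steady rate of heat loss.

Q ≈ 763 W

Sheathing layers in series; stud and cavity paths in parallel between them.
R_inner = 0.014/(0.14×5.23) = 0.01912 K/W
R_stud  = 0.15/(46.4×0.21×5.23) = 0.002943 K/W
R_cav   = 0.15/(0.0415×0.79×5.23) = 0.8748 K/W
1/R_core = 1/R_stud + 1/R_cav → R_core = 0.002934 K/W
R_outer = 0.017/(0.204×5.23) = 0.01593 K/W
R_total = 0.03799 K/W
Q = ΔT/R_total = 29/0.03799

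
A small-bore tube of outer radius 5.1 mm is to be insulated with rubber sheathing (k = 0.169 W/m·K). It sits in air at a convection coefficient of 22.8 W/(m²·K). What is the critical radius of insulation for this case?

r_cr ≈ 7.41 mm

For a cylinder r_cr = k/h = 0.169/22.8
r_cr = 7.41 mm; since the bare radius (5.1 mm) is below r_cr, adding a thin layer of insulation will *increase* heat loss.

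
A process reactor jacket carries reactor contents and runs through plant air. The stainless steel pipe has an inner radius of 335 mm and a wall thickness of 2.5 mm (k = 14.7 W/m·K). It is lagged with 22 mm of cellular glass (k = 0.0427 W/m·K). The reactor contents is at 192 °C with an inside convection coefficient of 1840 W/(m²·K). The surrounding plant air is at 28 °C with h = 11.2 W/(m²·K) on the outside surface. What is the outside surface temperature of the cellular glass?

T ≈ 51.6 °C

Cylindrical conduction, so R = ln(r₂/r₁)/(2πkL) per layer, in series:
R_inner film = 1/(h_i·2πr₁L) = 1/(1840×2π×0.335×1) = 2.582×10^-4 K/W
R_stainless steel pipe wall = ln(337.5/335)/(2π×14.7×1) = 8.05×10^-5 K/W
R_cellular glass = ln(359.5/337.5)/(2π×0.0427×1) = 0.2354 K/W
R_outer film = 1/(h_o·2πr_oL) = 1/(11.2×2π×0.3595×1) = 0.03953 K/W
R_total = 0.2752 K/W
Q = ΔT/R_total = 164/0.2752
Q = 596 W/m
T_interface = T_inner − Q·ΣR(inner→interface) = 192 − 596×0.2357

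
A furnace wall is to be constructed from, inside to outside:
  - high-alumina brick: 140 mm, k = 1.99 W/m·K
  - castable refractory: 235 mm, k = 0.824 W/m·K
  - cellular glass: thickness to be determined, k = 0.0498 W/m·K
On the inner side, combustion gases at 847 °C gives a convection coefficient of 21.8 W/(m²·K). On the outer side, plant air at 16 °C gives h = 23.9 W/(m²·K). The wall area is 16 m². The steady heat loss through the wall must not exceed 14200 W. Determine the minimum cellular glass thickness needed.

L ≈ 24.6 mm

Series thermal resistances:
R_inner film = 1/(h_i·A) = 1/(21.8×16) = 0.002867 K/W
R_high-alumina brick = L/(kA) = 0.14/(1.99×16) = 0.004397 K/W
R_castable refractory = L/(kA) = 0.235/(0.824×16) = 0.01782 K/W
R_outer film = 1/(h_o·A) = 1/(23.9×16) = 0.002615 K/W
Sum of the known resistances R_other = 0.0277 K/W
Required total resistance R_tot = ΔT/Q_allow = 831/14200 = 0.05852 K/W
R_cellular glass = R_tot − R_other = 0.03082 K/W
L = R·k·A = 0.03082×0.0498×16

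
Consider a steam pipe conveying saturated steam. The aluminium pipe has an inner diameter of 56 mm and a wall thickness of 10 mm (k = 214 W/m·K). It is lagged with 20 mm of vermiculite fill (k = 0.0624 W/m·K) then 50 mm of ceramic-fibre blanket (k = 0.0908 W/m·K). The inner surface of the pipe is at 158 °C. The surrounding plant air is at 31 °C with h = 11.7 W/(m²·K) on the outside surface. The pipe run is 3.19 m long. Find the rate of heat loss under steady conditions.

For a radial system each layer contributes R = ln(r_out/r_in)/(2πkL); films add R = 1/(hA).
R_aluminium pipe wall = ln(38/28)/(2π×214×3.19) = 7.12×10^-5 K/W
R_vermiculite fill = ln(58/38)/(2π×0.0624×3.19) = 0.3381 K/W
R_ceramic-fibre blanket = ln(108/58)/(2π×0.0908×3.19) = 0.3416 K/W
R_outer film = 1/(h_o·2πr_oL) = 1/(11.7×2π×0.108×3.19) = 0.03948 K/W
R_total = 0.7192 K/W
Q = ΔT/R_total = 127/0.7192

Q ≈ 177 W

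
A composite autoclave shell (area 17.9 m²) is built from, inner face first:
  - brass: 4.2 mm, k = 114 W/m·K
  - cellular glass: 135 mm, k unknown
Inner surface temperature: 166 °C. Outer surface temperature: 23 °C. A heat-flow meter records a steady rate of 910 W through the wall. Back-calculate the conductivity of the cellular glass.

k ≈ 0.048 W/(m·K)

Series thermal resistances:
R_brass = L/(kA) = 0.0042/(114×17.9) = 2.058×10^-6 K/W
Sum of known resistances R_other = 2.058×10^-6 K/W
Total R = ΔT/Q = 143/910 = 0.1571 K/W
R_cellular glass = R_total − R_other = 0.1571 K/W
k = L/(R·A) = 0.135/(0.1571×17.9)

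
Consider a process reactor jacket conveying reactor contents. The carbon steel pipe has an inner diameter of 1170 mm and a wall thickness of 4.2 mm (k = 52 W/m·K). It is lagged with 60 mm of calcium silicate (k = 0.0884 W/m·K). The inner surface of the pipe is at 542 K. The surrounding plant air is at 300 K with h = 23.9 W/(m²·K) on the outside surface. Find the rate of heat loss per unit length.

Radial resistances (cylindrical: R_cond = ln(r_o/r_i)/(2πkL), R_conv = 1/(h·2πrL)):
R_carbon steel pipe wall = ln(589.2/585)/(2π×52×1) = 2.19×10^-5 K/W
R_calcium silicate = ln(649.2/589.2)/(2π×0.0884×1) = 0.1746 K/W
R_outer film = 1/(h_o·2πr_oL) = 1/(23.9×2π×0.6492×1) = 0.01026 K/W
R_total = 0.1849 K/W
Q = ΔT/R_total = 242/0.1849

q′ ≈ 1310 W/m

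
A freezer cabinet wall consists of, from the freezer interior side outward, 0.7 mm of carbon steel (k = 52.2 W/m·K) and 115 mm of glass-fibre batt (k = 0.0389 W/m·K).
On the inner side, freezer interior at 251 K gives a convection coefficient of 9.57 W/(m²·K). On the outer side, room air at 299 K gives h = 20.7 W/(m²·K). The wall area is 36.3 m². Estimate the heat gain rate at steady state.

Thermal resistances in series:
R_inner film = 1/(h_i·A) = 1/(9.57×36.3) = 0.002879 K/W
R_carbon steel = L/(kA) = 0.0007/(52.2×36.3) = 3.694×10^-7 K/W
R_glass-fibre batt = L/(kA) = 0.115/(0.0389×36.3) = 0.08144 K/W
R_outer film = 1/(h_o·A) = 1/(20.7×36.3) = 0.001331 K/W
R_total = 0.08565 K/W
Q = ΔT / R_total = 48 / 0.08565

Q ≈ 560 W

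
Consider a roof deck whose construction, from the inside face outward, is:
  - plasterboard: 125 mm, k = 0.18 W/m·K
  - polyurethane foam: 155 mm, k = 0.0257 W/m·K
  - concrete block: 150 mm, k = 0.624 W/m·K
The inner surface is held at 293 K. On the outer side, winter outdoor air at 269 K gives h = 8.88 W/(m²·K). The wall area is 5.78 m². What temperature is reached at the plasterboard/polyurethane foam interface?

Model the wall as resistances in series:
R_plasterboard = L/(kA) = 0.125/(0.18×5.78) = 0.1201 K/W
R_polyurethane foam = L/(kA) = 0.155/(0.0257×5.78) = 1.043 K/W
R_concrete block = L/(kA) = 0.15/(0.624×5.78) = 0.04159 K/W
R_outer film = 1/(h_o·A) = 1/(8.88×5.78) = 0.01948 K/W
R_total = 1.225 K/W;  Q = ΔT/R_total = 24/1.225 = 19.6 W
T_interface = T_inner − Q·ΣR(inner→interface) = 293 − 19.6×0.1201

T ≈ 291 K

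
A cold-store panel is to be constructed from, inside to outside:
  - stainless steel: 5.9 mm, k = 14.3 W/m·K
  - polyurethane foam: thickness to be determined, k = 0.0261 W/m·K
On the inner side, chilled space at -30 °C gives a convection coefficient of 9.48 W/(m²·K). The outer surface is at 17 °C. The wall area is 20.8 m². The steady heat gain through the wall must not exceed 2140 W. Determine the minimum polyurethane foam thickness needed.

Model the wall as resistances in series:
R_inner film = 1/(h_i·A) = 1/(9.48×20.8) = 0.005071 K/W
R_stainless steel = L/(kA) = 0.0059/(14.3×20.8) = 1.984×10^-5 K/W
Sum of the known resistances R_other = 0.005091 K/W
Required total resistance R_tot = ΔT/Q_allow = 47/2140 = 0.02196 K/W
R_polyurethane foam = R_tot − R_other = 0.01687 K/W
L = R·k·A = 0.01687×0.0261×20.8

L ≈ 9.16 mm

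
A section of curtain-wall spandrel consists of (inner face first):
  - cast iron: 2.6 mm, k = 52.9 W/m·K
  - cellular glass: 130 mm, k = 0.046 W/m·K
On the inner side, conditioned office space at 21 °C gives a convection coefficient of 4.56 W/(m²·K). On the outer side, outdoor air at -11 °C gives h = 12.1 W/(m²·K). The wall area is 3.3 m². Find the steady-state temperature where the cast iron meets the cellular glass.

T ≈ 18.8 °C

Model the wall as resistances in series:
R_inner film = 1/(h_i·A) = 1/(4.56×3.3) = 0.06645 K/W
R_cast iron = L/(kA) = 0.0026/(52.9×3.3) = 1.489×10^-5 K/W
R_cellular glass = L/(kA) = 0.13/(0.046×3.3) = 0.8564 K/W
R_outer film = 1/(h_o·A) = 1/(12.1×3.3) = 0.02504 K/W
R_total = 0.9479 K/W;  Q = ΔT/R_total = 32/0.9479 = 33.76 W
T_interface = T_inner − Q·ΣR(inner→interface) = 21 − 33.8×0.06647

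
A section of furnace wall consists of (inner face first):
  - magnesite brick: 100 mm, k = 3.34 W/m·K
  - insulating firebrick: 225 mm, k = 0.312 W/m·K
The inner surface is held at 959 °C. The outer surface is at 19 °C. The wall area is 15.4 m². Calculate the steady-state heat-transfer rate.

Q ≈ 19300 W

Model the wall as resistances in series:
R_magnesite brick = L/(kA) = 0.1/(3.34×15.4) = 0.001944 K/W
R_insulating firebrick = L/(kA) = 0.225/(0.312×15.4) = 0.04683 K/W
R_total = 0.04877 K/W
Q = ΔT / R_total = 940 / 0.04877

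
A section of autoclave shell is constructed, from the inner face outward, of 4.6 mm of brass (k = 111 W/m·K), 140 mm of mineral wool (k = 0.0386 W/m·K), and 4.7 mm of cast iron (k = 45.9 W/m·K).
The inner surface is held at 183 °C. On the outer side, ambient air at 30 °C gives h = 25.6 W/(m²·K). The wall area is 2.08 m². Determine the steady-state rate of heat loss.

Treating each layer as a thermal resistance in series:
R_brass = L/(kA) = 0.0046/(111×2.08) = 1.992×10^-5 K/W
R_mineral wool = L/(kA) = 0.14/(0.0386×2.08) = 1.744 K/W
R_cast iron = L/(kA) = 0.0047/(45.9×2.08) = 4.923×10^-5 K/W
R_outer film = 1/(h_o·A) = 1/(25.6×2.08) = 0.01878 K/W
R_total = 1.763 K/W
Q = ΔT / R_total = 153 / 1.763

Q ≈ 86.8 W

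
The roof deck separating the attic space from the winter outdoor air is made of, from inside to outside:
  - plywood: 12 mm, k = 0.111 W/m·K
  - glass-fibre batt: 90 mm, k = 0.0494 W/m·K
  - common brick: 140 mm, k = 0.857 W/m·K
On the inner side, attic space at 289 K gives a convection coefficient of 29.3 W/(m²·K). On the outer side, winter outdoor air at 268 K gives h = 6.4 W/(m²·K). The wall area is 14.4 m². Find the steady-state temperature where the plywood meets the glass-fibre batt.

T ≈ 288 K

Using the resistance-network approach (series):
R_inner film = 1/(h_i·A) = 1/(29.3×14.4) = 0.00237 K/W
R_plywood = L/(kA) = 0.012/(0.111×14.4) = 0.007508 K/W
R_glass-fibre batt = L/(kA) = 0.09/(0.0494×14.4) = 0.1265 K/W
R_common brick = L/(kA) = 0.14/(0.857×14.4) = 0.01134 K/W
R_outer film = 1/(h_o·A) = 1/(6.4×14.4) = 0.01085 K/W
R_total = 0.1586 K/W;  Q = ΔT/R_total = 21/0.1586 = 132.4 W
T_interface = T_inner − Q·ΣR(inner→interface) = 289 − 132×0.009878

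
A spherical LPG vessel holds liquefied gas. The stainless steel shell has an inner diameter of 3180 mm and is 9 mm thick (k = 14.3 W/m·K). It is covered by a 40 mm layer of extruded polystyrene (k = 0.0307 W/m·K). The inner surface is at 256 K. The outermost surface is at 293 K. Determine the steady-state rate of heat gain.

Each spherical layer contributes R = (1/r_i − 1/r_o)/(4πk):
R_stainless steel shell = (1/1.59 − 1/1.599)/(4π×14.3) = 1.97×10^-5 K/W
R_extruded polystyrene = (1/1.599 − 1/1.639)/(4π×0.0307) = 0.03956 K/W
R_total = 0.03958 K/W
Q = ΔT/R_total = 37/0.03958

Q ≈ 935 W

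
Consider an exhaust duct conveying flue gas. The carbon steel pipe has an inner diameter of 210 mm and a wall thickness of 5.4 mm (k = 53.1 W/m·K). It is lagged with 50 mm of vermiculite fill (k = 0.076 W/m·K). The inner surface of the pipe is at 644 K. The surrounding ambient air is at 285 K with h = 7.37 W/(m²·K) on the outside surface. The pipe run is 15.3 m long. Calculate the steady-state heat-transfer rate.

Q ≈ 5990 W

Radial resistances (cylindrical: R_cond = ln(r_o/r_i)/(2πkL), R_conv = 1/(h·2πrL)):
R_carbon steel pipe wall = ln(110.4/105)/(2π×53.1×15.3) = 9.824×10^-6 K/W
R_vermiculite fill = ln(160.4/110.4)/(2π×0.076×15.3) = 0.05113 K/W
R_outer film = 1/(h_o·2πr_oL) = 1/(7.37×2π×0.1604×15.3) = 0.008799 K/W
R_total = 0.05994 K/W
Q = ΔT/R_total = 359/0.05994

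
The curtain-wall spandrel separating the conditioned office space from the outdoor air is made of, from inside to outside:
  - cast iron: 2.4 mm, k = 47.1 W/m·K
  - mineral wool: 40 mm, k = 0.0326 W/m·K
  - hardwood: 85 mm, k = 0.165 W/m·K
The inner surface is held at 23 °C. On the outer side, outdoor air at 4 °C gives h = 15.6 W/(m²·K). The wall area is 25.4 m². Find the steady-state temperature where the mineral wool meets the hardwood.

T ≈ 10.1 °C

Thermal resistances in series:
R_cast iron = L/(kA) = 0.0024/(47.1×25.4) = 2.006×10^-6 K/W
R_mineral wool = L/(kA) = 0.04/(0.0326×25.4) = 0.04831 K/W
R_hardwood = L/(kA) = 0.085/(0.165×25.4) = 0.02028 K/W
R_outer film = 1/(h_o·A) = 1/(15.6×25.4) = 0.002524 K/W
R_total = 0.07111 K/W;  Q = ΔT/R_total = 19/0.07111 = 267.2 W
T_interface = T_inner − Q·ΣR(inner→interface) = 23 − 267×0.04831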